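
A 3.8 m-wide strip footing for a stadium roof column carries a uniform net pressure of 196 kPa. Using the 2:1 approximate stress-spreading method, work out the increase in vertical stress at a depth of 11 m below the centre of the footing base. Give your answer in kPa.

Δσ_z ≈ 50.3 kPa

By the 2:1 method the load spreads at 1 horizontal : 2 vertical, so at depth z the loaded area has grown by z in each plan dimension:
Δσ = qB/(B+z) = 196×3.8/(3.8+11) = 50.324 kPa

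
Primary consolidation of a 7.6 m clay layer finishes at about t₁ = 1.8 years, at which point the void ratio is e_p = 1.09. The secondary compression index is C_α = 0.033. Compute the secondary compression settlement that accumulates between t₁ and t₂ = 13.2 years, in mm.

Secondary compression: S_s = C_α·H/(1+e_p)·log₁₀(t₂/t₁)
S_s = 0.033×7.6/(1+1.09)×log₁₀(13.2/1.8)
    = 0.12 × 0.8653 = 0.1038 m

S_s ≈ 104 mm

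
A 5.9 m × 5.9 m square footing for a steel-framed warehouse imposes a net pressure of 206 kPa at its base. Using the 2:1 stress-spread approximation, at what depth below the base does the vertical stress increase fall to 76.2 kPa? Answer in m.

2:1 spreading — at depth z the loaded area has grown by z in each plan dimension:
qB²/(B+z)² = Δσ_z ⇒ z = B(√(q/Δσ_z) − 1) = 5.9×(√(206/76.2) − 1) = 3.801 m

z ≈ 3.8 m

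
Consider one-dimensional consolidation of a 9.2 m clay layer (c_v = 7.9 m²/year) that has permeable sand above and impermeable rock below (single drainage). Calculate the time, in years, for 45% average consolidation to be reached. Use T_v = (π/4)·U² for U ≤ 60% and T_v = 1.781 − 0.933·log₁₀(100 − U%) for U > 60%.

Drainage path length: H_d = H = 9.2 m (single drainage).
U ≤ 60%: T_v = (π/4)·U² = (π/4)×0.45² = 0.15904.
t = T_v·H_d²/c_v = 0.15904×9.2²/7.9 = 1.704 years.

t ≈ 1.7 years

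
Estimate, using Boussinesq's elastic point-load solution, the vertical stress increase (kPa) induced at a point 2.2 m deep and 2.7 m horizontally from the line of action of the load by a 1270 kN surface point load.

Boussinesq vertical stress below a point load on an elastic half-space:
Δσ_z = 3P/(2πz²) · [1 + (r/z)²]^(−5/2)
r/z = 2.7/2.2 = 1.2273; [1+(r/z)²]^(−5/2) = 0.10057.
Δσ_z = 3×1270/(2π×2.2²) × 0.10057 = 125.29 × 0.10057 = 12.6 kPa

Δσ_z ≈ 12.6 kPa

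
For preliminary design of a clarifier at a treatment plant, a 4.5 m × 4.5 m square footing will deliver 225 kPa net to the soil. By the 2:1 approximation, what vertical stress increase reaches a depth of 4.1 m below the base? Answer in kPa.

Δσ_z ≈ 61.6 kPa

By the 2:1 method the load spreads at 1 horizontal : 2 vertical, so at depth z the loaded area has grown by z in each plan dimension:
Δσ = qBL/((B+z)(L+z)) = 225×4.5×4.5/((4.5+4.1)(4.5+4.1)) = 61.604 kPa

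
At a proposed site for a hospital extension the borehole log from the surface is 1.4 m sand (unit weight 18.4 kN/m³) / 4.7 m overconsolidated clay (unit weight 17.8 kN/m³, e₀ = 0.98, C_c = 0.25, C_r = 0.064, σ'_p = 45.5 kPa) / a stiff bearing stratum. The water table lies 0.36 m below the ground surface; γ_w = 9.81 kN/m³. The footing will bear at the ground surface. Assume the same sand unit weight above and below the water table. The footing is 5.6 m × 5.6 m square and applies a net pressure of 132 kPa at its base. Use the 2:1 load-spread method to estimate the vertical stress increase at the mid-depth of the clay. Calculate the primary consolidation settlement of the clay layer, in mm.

S_c ≈ 169 mm

Mid-depth of clay below the ground surface: z = 1.4 + 4.7/2 = 3.75 m.
Total vertical stress at mid-clay: σ_v = 18.4×1.4 + 17.8×2.35 = 67.59 kPa.
Pore pressure: u = 9.81×(3.75 − 0.36) = 33.256 kPa.
Initial effective stress: σ'_0 = σ_v − u = 67.59 − 33.256 = 34.334 kPa.
Stress increase at mid-clay by the 2:1 spreading method:
Δσ = qBL/((B+z)(L+z)) = 132×5.6×5.6/((5.6+3.75)(5.6+3.75)) = 47.351 kPa
Final effective stress: σ'_f = 34.334 + 47.351 = 81.685 kPa.
σ'_f = 81.685 > σ'_p = 45.5 kPa, so the stress path crosses the preconsolidation pressure — recompression up to σ'_p, then virgin compression beyond:
S_c = H/(1+e₀)·[C_r·log₁₀(σ'_p/σ'_0) + C_c·log₁₀(σ'_f/σ'_p)]
    = 4.7/1.98 × [0.064×log₁₀(45.5/34.334) + 0.25×log₁₀(81.685/45.5)]
    = 2.3737 × [0.0078264 + 0.063533] = 0.1694 m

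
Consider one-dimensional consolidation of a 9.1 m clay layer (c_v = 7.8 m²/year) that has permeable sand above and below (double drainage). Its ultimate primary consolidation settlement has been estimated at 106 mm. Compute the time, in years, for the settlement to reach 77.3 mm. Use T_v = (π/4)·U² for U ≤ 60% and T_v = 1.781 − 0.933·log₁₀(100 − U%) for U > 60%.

t ≈ 1.18 years

Drainage path length: H_d = H/2 = 4.55 m (double drainage).
U = S(t)/S_ult = 77.3/106 = 0.7292.
U > 60%: T_v = 1.781 − 0.933·log₁₀(100 − 72.925) = 0.44441.
t = T_v·H_d²/c_v = 0.44441×4.55²/7.8 = 1.18 years.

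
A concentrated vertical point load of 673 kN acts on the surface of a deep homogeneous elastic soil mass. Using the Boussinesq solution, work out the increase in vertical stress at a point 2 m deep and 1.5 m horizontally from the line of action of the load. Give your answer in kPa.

Δσ_z ≈ 26.3 kPa

Boussinesq vertical stress below a point load on an elastic half-space:
Δσ_z = 3P/(2πz²) · [1 + (r/z)²]^(−5/2)
r/z = 1.5/2 = 0.75; [1+(r/z)²]^(−5/2) = 0.32768.
Δσ_z = 3×673/(2π×2²) × 0.32768 = 80.333 × 0.32768 = 26.32 kPa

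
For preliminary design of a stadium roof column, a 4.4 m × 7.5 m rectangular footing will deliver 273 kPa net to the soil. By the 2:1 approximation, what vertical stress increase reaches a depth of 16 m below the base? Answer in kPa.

By the 2:1 method the load spreads at 1 horizontal : 2 vertical, so at depth z the loaded area has grown by z in each plan dimension:
Δσ = qBL/((B+z)(L+z)) = 273×4.4×7.5/((4.4+16)(7.5+16)) = 18.792 kPa

Δσ_z ≈ 18.8 kPa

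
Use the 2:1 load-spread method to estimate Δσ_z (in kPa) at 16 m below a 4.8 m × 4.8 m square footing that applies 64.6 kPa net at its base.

Δσ_z ≈ 3.44 kPa

By the 2:1 method the load spreads at 1 horizontal : 2 vertical, so at depth z the loaded area has grown by z in each plan dimension:
Δσ = qBL/((B+z)(L+z)) = 64.6×4.8×4.8/((4.8+16)(4.8+16)) = 3.4402 kPa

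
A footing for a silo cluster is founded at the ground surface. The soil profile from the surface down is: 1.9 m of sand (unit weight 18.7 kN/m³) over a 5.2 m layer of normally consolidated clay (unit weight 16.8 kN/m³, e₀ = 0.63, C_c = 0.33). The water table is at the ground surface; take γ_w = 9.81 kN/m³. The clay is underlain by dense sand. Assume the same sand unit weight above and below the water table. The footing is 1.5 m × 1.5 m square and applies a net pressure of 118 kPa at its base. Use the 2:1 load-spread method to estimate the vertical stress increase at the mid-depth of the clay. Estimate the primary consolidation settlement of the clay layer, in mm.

Mid-depth of clay below the ground surface: z = 1.9 + 5.2/2 = 4.5 m.
Total vertical stress at mid-clay: σ_v = 18.7×1.9 + 16.8×2.6 = 79.21 kPa.
Pore pressure: u = 9.81×(4.5 − 0) = 44.145 kPa.
Initial effective stress: σ'_0 = σ_v − u = 79.21 − 44.145 = 35.065 kPa.
Stress increase at mid-clay by the 2:1 spreading method:
Δσ = qBL/((B+z)(L+z)) = 118×1.5×1.5/((1.5+4.5)(1.5+4.5)) = 7.375 kPa
Final effective stress: σ'_f = σ'_0 + Δσ = 35.065 + 7.375 = 42.44 kPa.
Normally consolidated clay, so the full stress increment lies on the virgin compression line:
S_c = C_c·H/(1+e₀)·log₁₀(σ'_f/σ'_0) = 0.33×5.2/(1+0.63)×log₁₀(42.44/35.065)
    = 1.0528 × 0.082902 = 0.08728 m

S_c ≈ 87.3 mm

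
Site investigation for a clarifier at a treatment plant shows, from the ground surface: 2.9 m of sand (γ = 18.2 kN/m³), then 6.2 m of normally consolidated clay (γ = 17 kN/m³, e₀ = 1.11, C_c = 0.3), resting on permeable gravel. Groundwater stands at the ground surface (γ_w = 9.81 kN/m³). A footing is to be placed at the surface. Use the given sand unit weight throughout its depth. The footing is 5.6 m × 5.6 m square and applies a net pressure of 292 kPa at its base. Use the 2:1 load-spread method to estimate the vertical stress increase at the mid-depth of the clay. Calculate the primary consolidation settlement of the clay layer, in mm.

Mid-depth of clay below the ground surface: z = 2.9 + 6.2/2 = 6 m.
Total vertical stress at mid-clay: σ_v = 18.2×2.9 + 17×3.1 = 105.48 kPa.
Pore pressure: u = 9.81×(6 − 0) = 58.86 kPa.
Initial effective stress: σ'_0 = σ_v − u = 105.48 − 58.86 = 46.62 kPa.
Stress increase at mid-clay by the 2:1 spreading method:
Δσ = qBL/((B+z)(L+z)) = 292×5.6×5.6/((5.6+6)(5.6+6)) = 68.052 kPa
Final effective stress: σ'_f = σ'_0 + Δσ = 46.62 + 68.052 = 114.67 kPa.
Normally consolidated clay, so the full stress increment lies on the virgin compression line:
S_c = C_c·H/(1+e₀)·log₁₀(σ'_f/σ'_0) = 0.3×6.2/(1+1.11)×log₁₀(114.67/46.62)
    = 0.88152 × 0.39088 = 0.3446 m

S_c ≈ 345 mm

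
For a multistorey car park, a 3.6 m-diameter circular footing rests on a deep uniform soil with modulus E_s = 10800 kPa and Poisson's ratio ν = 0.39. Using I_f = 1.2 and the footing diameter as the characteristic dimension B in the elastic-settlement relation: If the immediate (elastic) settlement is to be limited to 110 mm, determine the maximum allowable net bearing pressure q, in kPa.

q ≈ 324 kPa

S_e = q·B·(1−ν²)/E_s · I_f  ⇒  q = S_e·E_s / (B·(1−ν²)·I_f).
q = 0.11 × 10800 / (3.6 × 0.8479 × 1.2) = 324.3 kPa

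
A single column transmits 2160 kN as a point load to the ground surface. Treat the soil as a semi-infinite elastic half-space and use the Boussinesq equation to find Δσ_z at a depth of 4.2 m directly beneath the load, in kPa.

Δσ_z ≈ 58.5 kPa

Boussinesq vertical stress below a point load on an elastic half-space:
Δσ_z = 3P/(2πz²) · [1 + (r/z)²]^(−5/2)
r/z = 0/4.2 = 0; [1+(r/z)²]^(−5/2) = 1.
Δσ_z = 3×2160/(2π×4.2²) × 1 = 58.465 × 1 = 58.47 kPa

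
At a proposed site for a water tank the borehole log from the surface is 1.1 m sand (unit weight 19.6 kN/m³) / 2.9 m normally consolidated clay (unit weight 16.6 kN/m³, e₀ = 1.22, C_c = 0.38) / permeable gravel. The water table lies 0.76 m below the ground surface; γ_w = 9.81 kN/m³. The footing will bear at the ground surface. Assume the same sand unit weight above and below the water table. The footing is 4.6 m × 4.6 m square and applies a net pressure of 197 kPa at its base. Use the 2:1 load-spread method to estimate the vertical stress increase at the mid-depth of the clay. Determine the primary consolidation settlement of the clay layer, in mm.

S_c ≈ 294 mm

Mid-depth of clay below the ground surface: z = 1.1 + 2.9/2 = 2.55 m.
Total vertical stress at mid-clay: σ_v = 19.6×1.1 + 16.6×1.45 = 45.63 kPa.
Pore pressure: u = 9.81×(2.55 − 0.76) = 17.56 kPa.
Initial effective stress: σ'_0 = σ_v − u = 45.63 − 17.56 = 28.07 kPa.
Stress increase at mid-clay by the 2:1 spreading method:
Δσ = qBL/((B+z)(L+z)) = 197×4.6×4.6/((4.6+2.55)(4.6+2.55)) = 81.54 kPa
Final effective stress: σ'_f = σ'_0 + Δσ = 28.07 + 81.54 = 109.61 kPa.
Normally consolidated clay, so the full stress increment lies on the virgin compression line:
S_c = C_c·H/(1+e₀)·log₁₀(σ'_f/σ'_0) = 0.38×2.9/(1+1.22)×log₁₀(109.61/28.07)
    = 0.4964 × 0.59161 = 0.2937 m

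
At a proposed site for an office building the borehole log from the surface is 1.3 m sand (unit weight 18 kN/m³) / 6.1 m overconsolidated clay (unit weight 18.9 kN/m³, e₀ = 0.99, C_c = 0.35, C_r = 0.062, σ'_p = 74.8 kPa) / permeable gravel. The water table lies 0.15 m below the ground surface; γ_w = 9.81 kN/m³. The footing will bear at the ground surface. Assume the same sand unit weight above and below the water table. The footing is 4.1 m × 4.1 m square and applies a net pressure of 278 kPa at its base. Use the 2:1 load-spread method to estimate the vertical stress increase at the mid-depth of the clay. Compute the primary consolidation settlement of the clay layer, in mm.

Mid-depth of clay below the ground surface: z = 1.3 + 6.1/2 = 4.35 m.
Total vertical stress at mid-clay: σ_v = 18×1.3 + 18.9×3.05 = 81.045 kPa.
Pore pressure: u = 9.81×(4.35 − 0.15) = 41.202 kPa.
Initial effective stress: σ'_0 = σ_v − u = 81.045 − 41.202 = 39.843 kPa.
Stress increase at mid-clay by the 2:1 spreading method:
Δσ = qBL/((B+z)(L+z)) = 278×4.1×4.1/((4.1+4.35)(4.1+4.35)) = 65.448 kPa
Final effective stress: σ'_f = 39.843 + 65.448 = 105.29 kPa.
σ'_f = 105.29 > σ'_p = 74.8 kPa, so the stress path crosses the preconsolidation pressure — recompression up to σ'_p, then virgin compression beyond:
S_c = H/(1+e₀)·[C_r·log₁₀(σ'_p/σ'_0) + C_c·log₁₀(σ'_f/σ'_p)]
    = 6.1/1.99 × [0.062×log₁₀(74.8/39.843) + 0.35×log₁₀(105.29/74.8)]
    = 3.0653 × [0.01696 + 0.05197] = 0.2113 m

S_c ≈ 211 mm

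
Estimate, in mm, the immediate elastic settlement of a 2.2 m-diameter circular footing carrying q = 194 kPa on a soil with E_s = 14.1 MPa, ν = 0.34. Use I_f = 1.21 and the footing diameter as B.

S_e ≈ 32.4 mm

Immediate (elastic) settlement: S_e = q·B·(1−ν²)/E_s · I_f.
E_s = 14.1 MPa = 14100 kPa.
S_e = 194 × 2.2 × (1 − 0.34²) / 14100 × 1.21
    = 194 × 2.2 × 0.8844 / 14100 × 1.21
    = 0.03239 m = 32.39 mm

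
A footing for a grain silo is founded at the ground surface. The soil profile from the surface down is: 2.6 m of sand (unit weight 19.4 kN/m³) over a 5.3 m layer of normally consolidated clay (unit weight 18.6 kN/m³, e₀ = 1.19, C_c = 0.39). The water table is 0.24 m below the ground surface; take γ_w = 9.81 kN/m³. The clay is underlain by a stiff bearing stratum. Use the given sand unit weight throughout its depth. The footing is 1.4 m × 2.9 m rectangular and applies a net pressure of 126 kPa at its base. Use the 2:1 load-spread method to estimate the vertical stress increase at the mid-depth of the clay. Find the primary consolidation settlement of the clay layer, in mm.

Mid-depth of clay below the ground surface: z = 2.6 + 5.3/2 = 5.25 m.
Total vertical stress at mid-clay: σ_v = 19.4×2.6 + 18.6×2.65 = 99.73 kPa.
Pore pressure: u = 9.81×(5.25 − 0.24) = 49.148 kPa.
Initial effective stress: σ'_0 = σ_v − u = 99.73 − 49.148 = 50.582 kPa.
Stress increase at mid-clay by the 2:1 spreading method:
Δσ = qBL/((B+z)(L+z)) = 126×1.4×2.9/((1.4+5.25)(2.9+5.25)) = 9.4388 kPa
Final effective stress: σ'_f = σ'_0 + Δσ = 50.582 + 9.4388 = 60.021 kPa.
Normally consolidated clay, so the full stress increment lies on the virgin compression line:
S_c = C_c·H/(1+e₀)·log₁₀(σ'_f/σ'_0) = 0.39×5.3/(1+1.19)×log₁₀(60.021/50.582)
    = 0.94384 × 0.074307 = 0.07013 m

S_c ≈ 70.1 mm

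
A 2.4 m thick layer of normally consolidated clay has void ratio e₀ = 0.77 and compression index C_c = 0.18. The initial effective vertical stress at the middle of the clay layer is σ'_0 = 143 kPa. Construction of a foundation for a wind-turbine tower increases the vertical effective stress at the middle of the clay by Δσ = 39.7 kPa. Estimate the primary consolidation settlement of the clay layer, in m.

Final effective stress: σ'_f = σ'_0 + Δσ = 143 + 39.7 = 182.7 kPa.
Normally consolidated clay, so the full stress increment lies on the virgin compression line:
S_c = C_c·H/(1+e₀)·log₁₀(σ'_f/σ'_0) = 0.18×2.4/(1+0.77)×log₁₀(182.7/143)
    = 0.24407 × 0.1064 = 0.02597 m

S_c ≈ 0.026 m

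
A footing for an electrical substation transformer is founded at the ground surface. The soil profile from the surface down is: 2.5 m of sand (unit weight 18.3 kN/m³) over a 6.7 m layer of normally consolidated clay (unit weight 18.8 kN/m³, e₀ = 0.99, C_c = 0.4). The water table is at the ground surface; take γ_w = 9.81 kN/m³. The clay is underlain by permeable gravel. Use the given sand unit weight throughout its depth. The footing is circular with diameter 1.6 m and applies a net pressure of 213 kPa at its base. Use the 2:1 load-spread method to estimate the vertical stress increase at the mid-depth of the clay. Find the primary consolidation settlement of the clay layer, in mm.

S_c ≈ 102 mm

Mid-depth of clay below the ground surface: z = 2.5 + 6.7/2 = 5.85 m.
Total vertical stress at mid-clay: σ_v = 18.3×2.5 + 18.8×3.35 = 108.73 kPa.
Pore pressure: u = 9.81×(5.85 − 0) = 57.389 kPa.
Initial effective stress: σ'_0 = σ_v − u = 108.73 − 57.389 = 51.341 kPa.
Stress increase at mid-clay by the 2:1 spreading method:
Δσ ≈ qD²/(D+z)² = 213×1.6²/(1.6+5.85)² = 9.8244 kPa
Final effective stress: σ'_f = σ'_0 + Δσ = 51.341 + 9.8244 = 61.165 kPa.
Normally consolidated clay, so the full stress increment lies on the virgin compression line:
S_c = C_c·H/(1+e₀)·log₁₀(σ'_f/σ'_0) = 0.4×6.7/(1+0.99)×log₁₀(61.165/51.341)
    = 1.3467 × 0.076039 = 0.1024 m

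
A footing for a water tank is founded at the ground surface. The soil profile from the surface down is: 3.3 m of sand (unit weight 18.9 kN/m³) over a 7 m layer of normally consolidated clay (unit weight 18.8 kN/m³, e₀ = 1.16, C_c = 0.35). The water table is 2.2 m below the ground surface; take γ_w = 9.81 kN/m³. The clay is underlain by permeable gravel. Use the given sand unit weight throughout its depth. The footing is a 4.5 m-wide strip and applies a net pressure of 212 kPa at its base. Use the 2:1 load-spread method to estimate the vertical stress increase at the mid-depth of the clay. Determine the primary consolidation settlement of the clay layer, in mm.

Mid-depth of clay below the ground surface: z = 3.3 + 7/2 = 6.8 m.
Total vertical stress at mid-clay: σ_v = 18.9×3.3 + 18.8×3.5 = 128.17 kPa.
Pore pressure: u = 9.81×(6.8 − 2.2) = 45.126 kPa.
Initial effective stress: σ'_0 = σ_v − u = 128.17 − 45.126 = 83.044 kPa.
Stress increase at mid-clay by the 2:1 spreading method:
Δσ = qB/(B+z) = 212×4.5/(4.5+6.8) = 84.425 kPa
Final effective stress: σ'_f = σ'_0 + Δσ = 83.044 + 84.425 = 167.47 kPa.
Normally consolidated clay, so the full stress increment lies on the virgin compression line:
S_c = C_c·H/(1+e₀)·log₁₀(σ'_f/σ'_0) = 0.35×7/(1+1.16)×log₁₀(167.47/83.044)
    = 1.1343 × 0.30463 = 0.3455 m

S_c ≈ 346 mm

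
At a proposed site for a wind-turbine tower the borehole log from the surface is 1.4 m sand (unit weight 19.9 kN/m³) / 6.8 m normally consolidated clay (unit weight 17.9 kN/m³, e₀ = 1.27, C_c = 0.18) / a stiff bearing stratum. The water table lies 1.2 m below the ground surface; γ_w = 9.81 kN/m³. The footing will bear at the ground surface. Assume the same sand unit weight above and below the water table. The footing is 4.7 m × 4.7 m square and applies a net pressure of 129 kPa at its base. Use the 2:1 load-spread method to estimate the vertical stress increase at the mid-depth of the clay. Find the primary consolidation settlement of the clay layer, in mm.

S_c ≈ 109 mm

Mid-depth of clay below the ground surface: z = 1.4 + 6.8/2 = 4.8 m.
Total vertical stress at mid-clay: σ_v = 19.9×1.4 + 17.9×3.4 = 88.72 kPa.
Pore pressure: u = 9.81×(4.8 − 1.2) = 35.316 kPa.
Initial effective stress: σ'_0 = σ_v − u = 88.72 − 35.316 = 53.404 kPa.
Stress increase at mid-clay by the 2:1 spreading method:
Δσ = qBL/((B+z)(L+z)) = 129×4.7×4.7/((4.7+4.8)(4.7+4.8)) = 31.575 kPa
Final effective stress: σ'_f = σ'_0 + Δσ = 53.404 + 31.575 = 84.979 kPa.
Normally consolidated clay, so the full stress increment lies on the virgin compression line:
S_c = C_c·H/(1+e₀)·log₁₀(σ'_f/σ'_0) = 0.18×6.8/(1+1.27)×log₁₀(84.979/53.404)
    = 0.53921 × 0.20174 = 0.1088 m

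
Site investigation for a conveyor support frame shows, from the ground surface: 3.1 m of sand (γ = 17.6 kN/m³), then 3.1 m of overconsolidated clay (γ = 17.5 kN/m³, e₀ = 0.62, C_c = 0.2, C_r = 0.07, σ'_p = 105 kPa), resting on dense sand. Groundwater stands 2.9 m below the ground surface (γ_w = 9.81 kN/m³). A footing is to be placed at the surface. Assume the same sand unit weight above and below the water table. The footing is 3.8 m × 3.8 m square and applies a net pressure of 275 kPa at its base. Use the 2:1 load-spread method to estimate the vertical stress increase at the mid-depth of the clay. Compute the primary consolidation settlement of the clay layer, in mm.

Mid-depth of clay below the ground surface: z = 3.1 + 3.1/2 = 4.65 m.
Total vertical stress at mid-clay: σ_v = 17.6×3.1 + 17.5×1.55 = 81.685 kPa.
Pore pressure: u = 9.81×(4.65 − 2.9) = 17.168 kPa.
Initial effective stress: σ'_0 = σ_v − u = 81.685 − 17.168 = 64.517 kPa.
Stress increase at mid-clay by the 2:1 spreading method:
Δσ = qBL/((B+z)(L+z)) = 275×3.8×3.8/((3.8+4.65)(3.8+4.65)) = 55.614 kPa
Final effective stress: σ'_f = 64.517 + 55.614 = 120.13 kPa.
σ'_f = 120.13 > σ'_p = 105 kPa, so the stress path crosses the preconsolidation pressure — recompression up to σ'_p, then virgin compression beyond:
S_c = H/(1+e₀)·[C_r·log₁₀(σ'_p/σ'_0) + C_c·log₁₀(σ'_f/σ'_p)]
    = 3.1/1.62 × [0.07×log₁₀(105/64.517) + 0.2×log₁₀(120.13/105)]
    = 1.9136 × [0.014806 + 0.011692] = 0.05071 m

S_c ≈ 50.7 mm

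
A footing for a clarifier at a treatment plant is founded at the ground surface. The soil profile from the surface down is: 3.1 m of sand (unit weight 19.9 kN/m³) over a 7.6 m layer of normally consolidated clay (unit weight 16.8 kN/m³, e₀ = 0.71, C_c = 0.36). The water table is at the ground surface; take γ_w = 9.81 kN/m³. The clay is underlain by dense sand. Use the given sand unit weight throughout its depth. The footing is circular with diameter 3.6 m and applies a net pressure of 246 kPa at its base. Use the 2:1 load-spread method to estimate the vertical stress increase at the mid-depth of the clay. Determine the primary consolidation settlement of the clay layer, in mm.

Mid-depth of clay below the ground surface: z = 3.1 + 7.6/2 = 6.9 m.
Total vertical stress at mid-clay: σ_v = 19.9×3.1 + 16.8×3.8 = 125.53 kPa.
Pore pressure: u = 9.81×(6.9 − 0) = 67.689 kPa.
Initial effective stress: σ'_0 = σ_v − u = 125.53 − 67.689 = 57.841 kPa.
Stress increase at mid-clay by the 2:1 spreading method:
Δσ ≈ qD²/(D+z)² = 246×3.6²/(3.6+6.9)² = 28.918 kPa
Final effective stress: σ'_f = σ'_0 + Δσ = 57.841 + 28.918 = 86.759 kPa.
Normally consolidated clay, so the full stress increment lies on the virgin compression line:
S_c = C_c·H/(1+e₀)·log₁₀(σ'_f/σ'_0) = 0.36×7.6/(1+0.71)×log₁₀(86.759/57.841)
    = 1.6 × 0.17608 = 0.2817 m

S_c ≈ 282 mm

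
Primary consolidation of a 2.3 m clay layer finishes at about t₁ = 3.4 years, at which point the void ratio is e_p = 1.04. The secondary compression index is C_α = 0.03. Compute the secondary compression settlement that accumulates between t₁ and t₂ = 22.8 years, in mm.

Secondary compression: S_s = C_α·H/(1+e_p)·log₁₀(t₂/t₁)
S_s = 0.03×2.3/(1+1.04)×log₁₀(22.8/3.4)
    = 0.03382 × 0.8265 = 0.02795 m

S_s ≈ 28 mm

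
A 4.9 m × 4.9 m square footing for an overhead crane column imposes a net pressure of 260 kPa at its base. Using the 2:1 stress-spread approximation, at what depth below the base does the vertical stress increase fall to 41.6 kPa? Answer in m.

z ≈ 7.35 m

2:1 spreading — at depth z the loaded area has grown by z in each plan dimension:
qB²/(B+z)² = Δσ_z ⇒ z = B(√(q/Δσ_z) − 1) = 4.9×(√(260/41.6) − 1) = 7.35 m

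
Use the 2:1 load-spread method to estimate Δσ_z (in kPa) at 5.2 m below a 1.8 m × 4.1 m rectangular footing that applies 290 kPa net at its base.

By the 2:1 method the load spreads at 1 horizontal : 2 vertical, so at depth z the loaded area has grown by z in each plan dimension:
Δσ = qBL/((B+z)(L+z)) = 290×1.8×4.1/((1.8+5.2)(4.1+5.2)) = 32.876 kPa

Δσ_z ≈ 32.9 kPa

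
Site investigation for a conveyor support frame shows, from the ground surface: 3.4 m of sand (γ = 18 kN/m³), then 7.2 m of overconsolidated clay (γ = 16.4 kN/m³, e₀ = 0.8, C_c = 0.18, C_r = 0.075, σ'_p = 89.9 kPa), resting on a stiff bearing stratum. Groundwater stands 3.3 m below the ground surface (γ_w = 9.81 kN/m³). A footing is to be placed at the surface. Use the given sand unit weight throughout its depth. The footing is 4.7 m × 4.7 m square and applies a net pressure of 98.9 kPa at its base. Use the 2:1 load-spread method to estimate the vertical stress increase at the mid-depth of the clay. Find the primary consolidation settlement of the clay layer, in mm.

Mid-depth of clay below the ground surface: z = 3.4 + 7.2/2 = 7 m.
Total vertical stress at mid-clay: σ_v = 18×3.4 + 16.4×3.6 = 120.24 kPa.
Pore pressure: u = 9.81×(7 − 3.3) = 36.297 kPa.
Initial effective stress: σ'_0 = σ_v − u = 120.24 − 36.297 = 83.943 kPa.
Stress increase at mid-clay by the 2:1 spreading method:
Δσ = qBL/((B+z)(L+z)) = 98.9×4.7×4.7/((4.7+7)(4.7+7)) = 15.96 kPa
Final effective stress: σ'_f = 83.943 + 15.96 = 99.903 kPa.
σ'_f = 99.903 > σ'_p = 89.9 kPa, so the stress path crosses the preconsolidation pressure — recompression up to σ'_p, then virgin compression beyond:
S_c = H/(1+e₀)·[C_r·log₁₀(σ'_p/σ'_0) + C_c·log₁₀(σ'_f/σ'_p)]
    = 7.2/1.8 × [0.075×log₁₀(89.9/83.943) + 0.18×log₁₀(99.903/89.9)]
    = 4 × [0.0022331 + 0.0082474] = 0.04192 m

S_c ≈ 41.9 mm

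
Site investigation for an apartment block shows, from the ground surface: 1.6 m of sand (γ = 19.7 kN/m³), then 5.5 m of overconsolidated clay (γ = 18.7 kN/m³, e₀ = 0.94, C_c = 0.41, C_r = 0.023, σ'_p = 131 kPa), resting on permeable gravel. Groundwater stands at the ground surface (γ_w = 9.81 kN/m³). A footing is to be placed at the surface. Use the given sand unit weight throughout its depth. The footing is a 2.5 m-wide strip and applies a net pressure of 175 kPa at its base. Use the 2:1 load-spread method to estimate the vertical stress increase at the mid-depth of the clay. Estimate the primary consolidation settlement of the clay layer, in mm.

S_c ≈ 26.9 mm

Mid-depth of clay below the ground surface: z = 1.6 + 5.5/2 = 4.35 m.
Total vertical stress at mid-clay: σ_v = 19.7×1.6 + 18.7×2.75 = 82.945 kPa.
Pore pressure: u = 9.81×(4.35 − 0) = 42.673 kPa.
Initial effective stress: σ'_0 = σ_v − u = 82.945 − 42.673 = 40.272 kPa.
Stress increase at mid-clay by the 2:1 spreading method:
Δσ = qB/(B+z) = 175×2.5/(2.5+4.35) = 63.869 kPa
Final effective stress: σ'_f = 40.272 + 63.869 = 104.14 kPa.
σ'_f = 104.14 ≤ σ'_p = 131 kPa, so the clay remains overconsolidated and only the recompression index applies:
S_c = C_r·H/(1+e₀)·log₁₀(σ'_f/σ'_0) = 0.023×5.5/1.94×log₁₀(104.14/40.272)
    = 0.065207 × 0.41261 = 0.02691 m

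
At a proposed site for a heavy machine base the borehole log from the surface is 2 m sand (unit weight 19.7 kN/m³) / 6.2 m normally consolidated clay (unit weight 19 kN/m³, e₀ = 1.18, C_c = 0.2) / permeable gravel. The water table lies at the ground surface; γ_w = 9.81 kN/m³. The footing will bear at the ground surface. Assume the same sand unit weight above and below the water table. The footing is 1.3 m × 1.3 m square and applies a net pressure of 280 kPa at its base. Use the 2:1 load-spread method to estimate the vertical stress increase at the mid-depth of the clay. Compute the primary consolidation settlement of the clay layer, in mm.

S_c ≈ 53 mm

Mid-depth of clay below the ground surface: z = 2 + 6.2/2 = 5.1 m.
Total vertical stress at mid-clay: σ_v = 19.7×2 + 19×3.1 = 98.3 kPa.
Pore pressure: u = 9.81×(5.1 − 0) = 50.031 kPa.
Initial effective stress: σ'_0 = σ_v − u = 98.3 − 50.031 = 48.269 kPa.
Stress increase at mid-clay by the 2:1 spreading method:
Δσ = qBL/((B+z)(L+z)) = 280×1.3×1.3/((1.3+5.1)(1.3+5.1)) = 11.553 kPa
Final effective stress: σ'_f = σ'_0 + Δσ = 48.269 + 11.553 = 59.822 kPa.
Normally consolidated clay, so the full stress increment lies on the virgin compression line:
S_c = C_c·H/(1+e₀)·log₁₀(σ'_f/σ'_0) = 0.2×6.2/(1+1.18)×log₁₀(59.822/48.269)
    = 0.56881 × 0.093193 = 0.05301 m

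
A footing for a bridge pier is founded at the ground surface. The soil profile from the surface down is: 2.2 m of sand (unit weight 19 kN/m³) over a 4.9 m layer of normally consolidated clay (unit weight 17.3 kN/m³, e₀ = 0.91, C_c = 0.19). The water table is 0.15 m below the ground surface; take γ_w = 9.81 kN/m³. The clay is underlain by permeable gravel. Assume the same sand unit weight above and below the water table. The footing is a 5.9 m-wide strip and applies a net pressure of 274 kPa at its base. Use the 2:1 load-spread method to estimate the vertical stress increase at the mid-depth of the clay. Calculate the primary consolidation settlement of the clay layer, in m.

S_c ≈ 0.333 m

Mid-depth of clay below the ground surface: z = 2.2 + 4.9/2 = 4.65 m.
Total vertical stress at mid-clay: σ_v = 19×2.2 + 17.3×2.45 = 84.185 kPa.
Pore pressure: u = 9.81×(4.65 − 0.15) = 44.145 kPa.
Initial effective stress: σ'_0 = σ_v − u = 84.185 − 44.145 = 40.04 kPa.
Stress increase at mid-clay by the 2:1 spreading method:
Δσ = qB/(B+z) = 274×5.9/(5.9+4.65) = 153.23 kPa
Final effective stress: σ'_f = σ'_0 + Δσ = 40.04 + 153.23 = 193.27 kPa.
Normally consolidated clay, so the full stress increment lies on the virgin compression line:
S_c = C_c·H/(1+e₀)·log₁₀(σ'_f/σ'_0) = 0.19×4.9/(1+0.91)×log₁₀(193.27/40.04)
    = 0.48743 × 0.68367 = 0.3332 m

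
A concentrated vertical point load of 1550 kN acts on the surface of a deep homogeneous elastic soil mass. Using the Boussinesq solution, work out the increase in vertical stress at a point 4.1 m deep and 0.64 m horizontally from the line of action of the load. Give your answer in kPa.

Δσ_z ≈ 41.5 kPa

Boussinesq vertical stress below a point load on an elastic half-space:
Δσ_z = 3P/(2πz²) · [1 + (r/z)²]^(−5/2)
r/z = 0.64/4.1 = 0.1561; [1+(r/z)²]^(−5/2) = 0.94159.
Δσ_z = 3×1550/(2π×4.1²) × 0.94159 = 44.026 × 0.94159 = 41.45 kPa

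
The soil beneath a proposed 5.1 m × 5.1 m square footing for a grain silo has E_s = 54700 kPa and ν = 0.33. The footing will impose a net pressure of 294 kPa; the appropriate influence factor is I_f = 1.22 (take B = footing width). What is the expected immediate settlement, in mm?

S_e ≈ 29.8 mm

Immediate (elastic) settlement: S_e = q·B·(1−ν²)/E_s · I_f.
S_e = 294 × 5.1 × (1 − 0.33²) / 54700 × 1.22
    = 294 × 5.1 × 0.8911 / 54700 × 1.22
    = 0.0298 m = 29.8 mm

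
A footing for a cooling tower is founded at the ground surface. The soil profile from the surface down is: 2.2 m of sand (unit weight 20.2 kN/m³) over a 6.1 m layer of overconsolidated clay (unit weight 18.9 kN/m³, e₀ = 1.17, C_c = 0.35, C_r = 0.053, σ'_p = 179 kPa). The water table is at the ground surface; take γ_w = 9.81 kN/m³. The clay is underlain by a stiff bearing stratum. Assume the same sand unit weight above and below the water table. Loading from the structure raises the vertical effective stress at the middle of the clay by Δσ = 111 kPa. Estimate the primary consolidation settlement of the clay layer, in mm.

Mid-depth of clay below the ground surface: z = 2.2 + 6.1/2 = 5.25 m.
Total vertical stress at mid-clay: σ_v = 20.2×2.2 + 18.9×3.05 = 102.08 kPa.
Pore pressure: u = 9.81×(5.25 − 0) = 51.503 kPa.
Initial effective stress: σ'_0 = σ_v − u = 102.08 − 51.503 = 50.577 kPa.
Final effective stress: σ'_f = 50.577 + 111 = 161.58 kPa.
σ'_f = 161.58 ≤ σ'_p = 179 kPa, so the clay remains overconsolidated and only the recompression index applies:
S_c = C_r·H/(1+e₀)·log₁₀(σ'_f/σ'_0) = 0.053×6.1/2.17×log₁₀(161.58/50.577)
    = 0.14899 × 0.50443 = 0.07515 m

S_c ≈ 75.2 mm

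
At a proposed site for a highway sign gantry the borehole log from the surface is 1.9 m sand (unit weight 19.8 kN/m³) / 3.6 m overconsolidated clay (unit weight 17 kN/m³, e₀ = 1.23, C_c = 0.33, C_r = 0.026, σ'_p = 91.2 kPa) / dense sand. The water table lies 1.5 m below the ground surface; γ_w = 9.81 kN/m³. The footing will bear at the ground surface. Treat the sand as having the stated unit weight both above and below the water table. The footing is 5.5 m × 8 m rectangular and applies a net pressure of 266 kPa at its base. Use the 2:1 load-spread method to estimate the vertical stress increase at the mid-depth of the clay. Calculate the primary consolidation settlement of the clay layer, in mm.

S_c ≈ 135 mm

Mid-depth of clay below the ground surface: z = 1.9 + 3.6/2 = 3.7 m.
Total vertical stress at mid-clay: σ_v = 19.8×1.9 + 17×1.8 = 68.22 kPa.
Pore pressure: u = 9.81×(3.7 − 1.5) = 21.582 kPa.
Initial effective stress: σ'_0 = σ_v − u = 68.22 − 21.582 = 46.638 kPa.
Stress increase at mid-clay by the 2:1 spreading method:
Δσ = qBL/((B+z)(L+z)) = 266×5.5×8/((5.5+3.7)(8+3.7)) = 108.73 kPa
Final effective stress: σ'_f = 46.638 + 108.73 = 155.37 kPa.
σ'_f = 155.37 > σ'_p = 91.2 kPa, so the stress path crosses the preconsolidation pressure — recompression up to σ'_p, then virgin compression beyond:
S_c = H/(1+e₀)·[C_r·log₁₀(σ'_p/σ'_0) + C_c·log₁₀(σ'_f/σ'_p)]
    = 3.6/2.23 × [0.026×log₁₀(91.2/46.638) + 0.33×log₁₀(155.37/91.2)]
    = 1.6143 × [0.0075726 + 0.076353] = 0.1355 m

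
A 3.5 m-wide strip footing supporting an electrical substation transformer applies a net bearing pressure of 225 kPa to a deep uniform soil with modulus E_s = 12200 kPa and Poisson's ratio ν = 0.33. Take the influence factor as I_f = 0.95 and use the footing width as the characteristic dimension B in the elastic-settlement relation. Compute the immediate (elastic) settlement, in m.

Immediate (elastic) settlement: S_e = q·B·(1−ν²)/E_s · I_f.
S_e = 225 × 3.5 × (1 − 0.33²) / 12200 × 0.95
    = 225 × 3.5 × 0.8911 / 12200 × 0.95
    = 0.05464 m

S_e ≈ 0.0546 m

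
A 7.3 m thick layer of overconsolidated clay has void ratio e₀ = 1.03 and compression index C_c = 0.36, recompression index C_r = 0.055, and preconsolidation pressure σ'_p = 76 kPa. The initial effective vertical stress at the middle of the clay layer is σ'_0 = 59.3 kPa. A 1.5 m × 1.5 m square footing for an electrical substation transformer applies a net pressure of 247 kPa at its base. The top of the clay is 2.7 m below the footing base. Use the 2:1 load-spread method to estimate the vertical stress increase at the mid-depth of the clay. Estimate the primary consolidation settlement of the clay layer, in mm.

Mid-depth of clay below the footing base: z = 2.7 + 7.3/2 = 6.35 m.
Stress increase at mid-clay by the 2:1 spreading method:
Δσ = qBL/((B+z)(L+z)) = 247×1.5×1.5/((1.5+6.35)(1.5+6.35)) = 9.0186 kPa
Final effective stress: σ'_f = 59.3 + 9.0186 = 68.319 kPa.
σ'_f = 68.319 ≤ σ'_p = 76 kPa, so the clay remains overconsolidated and only the recompression index applies:
S_c = C_r·H/(1+e₀)·log₁₀(σ'_f/σ'_0) = 0.055×7.3/2.03×log₁₀(68.319/59.3)
    = 0.19779 × 0.061487 = 0.01216 m

S_c ≈ 12.2 mm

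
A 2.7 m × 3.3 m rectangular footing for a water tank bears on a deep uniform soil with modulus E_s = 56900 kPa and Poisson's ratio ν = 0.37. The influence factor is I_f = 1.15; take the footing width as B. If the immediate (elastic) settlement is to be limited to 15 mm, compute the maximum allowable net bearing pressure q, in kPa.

q ≈ 318 kPa

S_e = q·B·(1−ν²)/E_s · I_f  ⇒  q = S_e·E_s / (B·(1−ν²)·I_f).
q = 0.015 × 56900 / (2.7 × 0.8631 × 1.15) = 318.5 kPa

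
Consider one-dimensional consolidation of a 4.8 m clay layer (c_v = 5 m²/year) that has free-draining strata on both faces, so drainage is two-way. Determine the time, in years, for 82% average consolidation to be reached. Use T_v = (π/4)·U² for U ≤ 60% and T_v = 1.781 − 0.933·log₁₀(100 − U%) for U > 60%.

t ≈ 0.703 years

Drainage path length: H_d = H/2 = 2.4 m (double drainage).
U > 60%: T_v = 1.781 − 0.933·log₁₀(100 − 82) = 0.60983.
t = T_v·H_d²/c_v = 0.60983×2.4²/5 = 0.7025 years.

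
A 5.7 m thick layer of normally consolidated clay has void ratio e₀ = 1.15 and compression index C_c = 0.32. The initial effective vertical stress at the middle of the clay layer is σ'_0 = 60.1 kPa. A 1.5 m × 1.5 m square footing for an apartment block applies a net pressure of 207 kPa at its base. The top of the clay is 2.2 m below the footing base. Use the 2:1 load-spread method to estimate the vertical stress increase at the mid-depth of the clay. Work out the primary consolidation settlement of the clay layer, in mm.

S_c ≈ 61.2 mm

Mid-depth of clay below the footing base: z = 2.2 + 5.7/2 = 5.05 m.
Stress increase at mid-clay by the 2:1 spreading method:
Δσ = qBL/((B+z)(L+z)) = 207×1.5×1.5/((1.5+5.05)(1.5+5.05)) = 10.856 kPa
Final effective stress: σ'_f = σ'_0 + Δσ = 60.1 + 10.856 = 70.956 kPa.
Normally consolidated clay, so the full stress increment lies on the virgin compression line:
S_c = C_c·H/(1+e₀)·log₁₀(σ'_f/σ'_0) = 0.32×5.7/(1+1.15)×log₁₀(70.956/60.1)
    = 0.84837 × 0.072115 = 0.06118 m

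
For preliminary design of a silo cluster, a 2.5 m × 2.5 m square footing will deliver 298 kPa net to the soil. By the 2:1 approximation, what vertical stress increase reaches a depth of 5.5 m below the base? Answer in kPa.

By the 2:1 method the load spreads at 1 horizontal : 2 vertical, so at depth z the loaded area has grown by z in each plan dimension:
Δσ = qBL/((B+z)(L+z)) = 298×2.5×2.5/((2.5+5.5)(2.5+5.5)) = 29.102 kPa

Δσ_z ≈ 29.1 kPa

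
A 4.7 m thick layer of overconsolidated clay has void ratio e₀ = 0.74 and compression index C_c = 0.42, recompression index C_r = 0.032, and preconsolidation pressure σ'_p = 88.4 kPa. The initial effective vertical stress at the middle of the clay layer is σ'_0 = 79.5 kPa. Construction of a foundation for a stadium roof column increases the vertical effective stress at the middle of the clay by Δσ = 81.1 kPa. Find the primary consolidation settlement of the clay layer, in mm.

Final effective stress: σ'_f = 79.5 + 81.1 = 160.6 kPa.
σ'_f = 160.6 > σ'_p = 88.4 kPa, so the stress path crosses the preconsolidation pressure — recompression up to σ'_p, then virgin compression beyond:
S_c = H/(1+e₀)·[C_r·log₁₀(σ'_p/σ'_0) + C_c·log₁₀(σ'_f/σ'_p)]
    = 4.7/1.74 × [0.032×log₁₀(88.4/79.5) + 0.42×log₁₀(160.6/88.4)]
    = 2.7011 × [0.0014747 + 0.1089] = 0.2981 m

S_c ≈ 298 mm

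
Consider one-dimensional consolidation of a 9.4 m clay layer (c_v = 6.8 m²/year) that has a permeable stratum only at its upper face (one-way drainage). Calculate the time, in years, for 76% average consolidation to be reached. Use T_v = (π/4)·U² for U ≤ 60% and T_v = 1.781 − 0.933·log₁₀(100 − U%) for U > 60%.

t ≈ 6.41 years

Drainage path length: H_d = H = 9.4 m (single drainage).
U > 60%: T_v = 1.781 − 0.933·log₁₀(100 − 76) = 0.49326.
t = T_v·H_d²/c_v = 0.49326×9.4²/6.8 = 6.409 years.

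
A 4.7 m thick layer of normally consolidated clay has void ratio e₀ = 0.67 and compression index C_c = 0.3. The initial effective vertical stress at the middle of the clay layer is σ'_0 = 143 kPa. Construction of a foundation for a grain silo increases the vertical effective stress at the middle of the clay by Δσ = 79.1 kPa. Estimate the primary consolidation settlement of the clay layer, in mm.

S_c ≈ 161 mm

Final effective stress: σ'_f = σ'_0 + Δσ = 143 + 79.1 = 222.1 kPa.
Normally consolidated clay, so the full stress increment lies on the virgin compression line:
S_c = C_c·H/(1+e₀)·log₁₀(σ'_f/σ'_0) = 0.3×4.7/(1+0.67)×log₁₀(222.1/143)
    = 0.84431 × 0.19121 = 0.1614 m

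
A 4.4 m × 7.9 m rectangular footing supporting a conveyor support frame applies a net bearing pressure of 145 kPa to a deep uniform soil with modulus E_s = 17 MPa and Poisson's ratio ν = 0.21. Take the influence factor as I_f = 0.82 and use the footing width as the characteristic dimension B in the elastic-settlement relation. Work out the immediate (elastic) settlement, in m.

Immediate (elastic) settlement: S_e = q·B·(1−ν²)/E_s · I_f.
E_s = 17 MPa = 17000 kPa.
S_e = 145 × 4.4 × (1 − 0.21²) / 17000 × 0.82
    = 145 × 4.4 × 0.9559 / 17000 × 0.82
    = 0.02942 m

S_e ≈ 0.0294 m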